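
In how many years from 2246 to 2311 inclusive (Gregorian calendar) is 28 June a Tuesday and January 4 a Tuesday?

7

Check each year's weekday for 28 June and January 4:
  2246: Sun/Sun  2247: Mon/Mon  2248: Wed/Tue  2249: Thu/Thu  2250: Fri/Fri  2251: Sat/Sat  2252: Mon/Sun  2253: Tue/Tue ✓  2254: Wed/Wed  2255: Thu/Thu  2256: Sat/Fri  2257: Sun/Sun  2258: Mon/Mon  2259: Tue/Tue ✓  …(38 more)…  2298: Tue/Tue ✓  2299: Wed/Wed  2300: Thu/Thu  2301: Fri/Fri  2302: Sat/Sat  2303: Sun/Sun  2304: Tue/Mon  2305: Wed/Wed  2306: Thu/Thu  2307: Fri/Fri  2308: Sun/Sat  2309: Mon/Mon  2310: Tue/Tue ✓  2311: Wed/Wed
Both conditions hold in: 2253, 2259, 2270, 2281, 2287, 2298, 2310 — 7.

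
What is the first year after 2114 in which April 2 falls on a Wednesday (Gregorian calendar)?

2121

From one year to the next, a fixed date's weekday advances by 1, or by 2 when a Feb 29 lies between the two dates.
2114: April 2 is Monday.
2115: Tuesday (+1)
2116: Thursday (+2)
2117: Friday (+1)
2118: Saturday (+1)
2119: Sunday (+1)
2120: Tuesday (+2)
2121: Wednesday (+1)
April 2 falls on a Wednesday in 2121.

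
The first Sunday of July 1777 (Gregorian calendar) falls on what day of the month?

July 1, 1777 is a Tuesday, so the first Sunday is the 6th.
The first Sunday is 6 + 0 = 6.

6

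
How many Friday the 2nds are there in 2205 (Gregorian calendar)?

1

Check the 2nd of each month of 2205: Jan 2: Wed, Feb 2: Sat, Mar 2: Sat, Apr 2: Tue, May 2: Thu, Jun 2: Sun, Jul 2: Tue, Aug 2: Fri, Sep 2: Mon, Oct 2: Wed, Nov 2: Sat, Dec 2: Mon.
Friday occurs in August — 1 month.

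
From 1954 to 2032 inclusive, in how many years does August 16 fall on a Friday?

Track August 16's weekday year by year (advancing +1, or +2 across a Feb 29):
  1954: Mon  1955: Tue (+1)  1956: Thu (+2)  1957: Fri (+1) ✓  1958: Sat (+1)
  1959: Sun (+1)  1960: Tue (+2)  1961: Wed (+1)  1962: Thu (+1)  1963: Fri (+1) ✓
  1964: Sun (+2)  1965: Mon (+1)  1966: Tue (+1)  1967: Wed (+1)  … (51 more years) …
  2019: Fri (+1) ✓  2020: Sun (+2)  2021: Mon (+1)  2022: Tue (+1)  2023: Wed (+1)
  2024: Fri (+2) ✓  2025: Sat (+1)  2026: Sun (+1)  2027: Mon (+1)  2028: Wed (+2)
  2029: Thu (+1)  2030: Fri (+1) ✓  2031: Sat (+1)  2032: Mon (+2)
Friday years: 1957, 1963, 1968, 1974, 1985, 1991, 1996, 2002, 2013, 2019, 2024, 2030 — 12 in total.

12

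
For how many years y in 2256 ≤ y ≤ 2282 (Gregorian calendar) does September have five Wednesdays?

September has 30 days; it has five Wednesdays when Wednesday falls among the first (month-length − 28) days — i.e. when September 1 is one of Wednesday/Tuesday.
September 1 by year: 2256:Mon 2257:Tue✓ 2258:Wed✓ 2259:Thu 2260:Sat 2261:Sun 2262:Mon 2263:Tue✓ 2264:Thu 2265:Fri 2266:Sat 2267:Sun 2268:Tue✓ 2269:Wed✓ 2270:Thu 2271:Fri 2272:Sun 2273:Mon 2274:Tue✓ 2275:Wed✓ 2276:Fri 2277:Sat 2278:Sun 2279:Mon 2280:Wed✓ 2281:Thu 2282:Fri
Years with five Wednesdays: 2257, 2258, 2263, 2268, 2269, 2274, 2275, 2280 → 8.

8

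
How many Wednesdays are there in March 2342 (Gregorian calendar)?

4

March 2342 has 31 days and begins on Sunday.
The first Wednesday is March 4.
Wednesdays fall on 4, 11, 18, 25 — that's 4.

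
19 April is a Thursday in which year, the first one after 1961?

1962

From one year to the next, a fixed date's weekday advances by 1, or by 2 when a Feb 29 lies between the two dates.
1961: April 19 is Wednesday.
1962: Thursday (+1)
19 April falls on a Thursday in 1962.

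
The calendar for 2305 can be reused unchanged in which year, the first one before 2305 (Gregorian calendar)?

2299

Two years share a calendar iff Jan 1 falls on the same weekday and both are leap or both are common. 2305: Jan 1 is Sunday, common year.
2304: Jan 1 Friday, leap
2303: Jan 1 Thursday, common
2302: Jan 1 Wednesday, common
2301: Jan 1 Tuesday, common
2300: Jan 1 Monday, common
2299: Jan 1 Sunday, common
2299 matches on both conditions.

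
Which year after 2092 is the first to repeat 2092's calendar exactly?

2104

Two years share a calendar iff Jan 1 falls on the same weekday and both are leap or both are common. 2092: Jan 1 is Tuesday, leap year.
2093: Jan 1 Thursday, common
2094: Jan 1 Friday, common
2095: Jan 1 Saturday, common
2096: Jan 1 Sunday, leap
2097: Jan 1 Tuesday, common
2098: Jan 1 Wednesday, common
2099: Jan 1 Thursday, common
2100: Jan 1 Friday, common
2101: Jan 1 Saturday, common
2102: Jan 1 Sunday, common
2103: Jan 1 Monday, common
2104: Jan 1 Tuesday, leap
2104 matches on both conditions.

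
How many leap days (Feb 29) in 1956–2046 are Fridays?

3

Leap years in 1956–2046: 23 of them.
Feb 29 weekday advances by 5 (mod 7) from one leap year to the next four years later (or differs when a century non-leap intervenes).
Leap-day weekdays: 1956:Wed 1960:Mon 1964:Sat 1968:Thu 1972:Tue 1976:Sun 1980:Fri✓ 1984:Wed 1988:Mon 1992:Sat 1996:Thu 2000:Tue 2004:Sun 2008:Fri✓ 2012:Wed 2016:Mon 2020:Sat 2024:Thu 2028:Tue 2032:Sun 2036:Fri✓ 2040:Wed 2044:Mon
Friday: 1980, 2008, 2036 → 3.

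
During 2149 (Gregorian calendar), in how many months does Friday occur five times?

4

A month of length L has five Fridays iff its first Friday is on day ≤ L−28 (so day 1–3 in a 31-day month, 1–2 in a 30-day month, day 1 in a leap February).
Checking each month of 2149: Jan starts Wed (31d) ✓; Feb starts Sat (28d); Mar starts Sat (31d); Apr starts Tue (30d); May starts Thu (31d) ✓; Jun starts Sun (30d); Jul starts Tue (31d); Aug starts Fri (31d) ✓; Sep starts Mon (30d); Oct starts Wed (31d) ✓; Nov starts Sat (30d); Dec starts Mon (31d).
Five-Friday months: January, May, August, October → 4.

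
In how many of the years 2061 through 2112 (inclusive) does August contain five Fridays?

22

August has 31 days; it has five Fridays when Friday falls among the first (month-length − 28) days — i.e. when August 1 is one of Friday/Thursday/Wednesday.
August 1 by year: 2061:Mon 2062:Tue 2063:Wed✓ 2064:Fri✓ 2065:Sat 2066:Sun 2067:Mon 2068:Wed✓ 2069:Thu✓ 2070:Fri✓ 2071:Sat 2072:Mon 2073:Tue 2074:Wed✓ 2075:Thu✓ …(22 more)… 2098:Fri✓ 2099:Sat 2100:Sun 2101:Mon 2102:Tue 2103:Wed✓ 2104:Fri✓ 2105:Sat 2106:Sun 2107:Mon 2108:Wed✓ 2109:Thu✓ 2110:Fri✓ 2111:Sat 2112:Mon
Years with five Fridays: 2063, 2064, 2068, 2069, 2070, 2074, 2075, 2080, 2081, 2085, 2086, 2087, 2091, 2092, 2096, 2097, 2098, 2103, 2104, 2108, 2109, 2110 → 22.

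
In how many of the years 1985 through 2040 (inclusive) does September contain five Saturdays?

16

September has 30 days; it has five Saturdays when Saturday falls among the first (month-length − 28) days — i.e. when September 1 is one of Saturday/Friday.
September 1 by year: 1985:Sun 1986:Mon 1987:Tue 1988:Thu 1989:Fri✓ 1990:Sat✓ 1991:Sun 1992:Tue 1993:Wed 1994:Thu 1995:Fri✓ 1996:Sun 1997:Mon 1998:Tue 1999:Wed …(26 more)… 2026:Tue 2027:Wed 2028:Fri✓ 2029:Sat✓ 2030:Sun 2031:Mon 2032:Wed 2033:Thu 2034:Fri✓ 2035:Sat✓ 2036:Mon 2037:Tue 2038:Wed 2039:Thu 2040:Sat✓
Years with five Saturdays: 1989, 1990, 1995, 2000, 2001, 2006, 2007, 2012, 2017, 2018, 2023, 2028, 2029, 2034, 2035, 2040 → 16.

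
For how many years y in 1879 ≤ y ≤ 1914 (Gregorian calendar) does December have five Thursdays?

16

December has 31 days; it has five Thursdays when Thursday falls among the first (month-length − 28) days — i.e. when December 1 is one of Thursday/Wednesday/Tuesday.
December 1 by year: 1879:Mon 1880:Wed✓ 1881:Thu✓ 1882:Fri 1883:Sat 1884:Mon 1885:Tue✓ 1886:Wed✓ 1887:Thu✓ 1888:Sat 1889:Sun 1890:Mon 1891:Tue✓ 1892:Thu✓ 1893:Fri …(6 more)… 1900:Sat 1901:Sun 1902:Mon 1903:Tue✓ 1904:Thu✓ 1905:Fri 1906:Sat 1907:Sun 1908:Tue✓ 1909:Wed✓ 1910:Thu✓ 1911:Fri 1912:Sun 1913:Mon 1914:Tue✓
Years with five Thursdays: 1880, 1881, 1885, 1886, 1887, 1891, 1892, 1896, 1897, 1898, 1903, 1904, 1908, 1909, 1910, 1914 → 16.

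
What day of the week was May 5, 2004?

January 1, 2004 is a Thursday.
May 5 is day 126 of the year, i.e. 125 days after Jan 1.
125 mod 7 = 6, so advance 6 weekdays from Thursday: Wednesday.

Wednesday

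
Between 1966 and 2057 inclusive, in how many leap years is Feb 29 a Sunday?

3

Leap years in 1966–2057: 23 of them.
Feb 29 weekday advances by 5 (mod 7) from one leap year to the next four years later (or differs when a century non-leap intervenes).
Leap-day weekdays: 1968:Thu 1972:Tue 1976:Sun✓ 1980:Fri 1984:Wed 1988:Mon 1992:Sat 1996:Thu 2000:Tue 2004:Sun✓ 2008:Fri 2012:Wed 2016:Mon 2020:Sat 2024:Thu 2028:Tue 2032:Sun✓ 2036:Fri 2040:Wed 2044:Mon 2048:Sat 2052:Thu 2056:Tue
Sunday: 1976, 2004, 2032 → 3.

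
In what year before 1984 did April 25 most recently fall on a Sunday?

From one year to the next, a fixed date's weekday advances by 1, or by 2 when a Feb 29 lies between the two dates.
1984: April 25 is Wednesday.
1983: Monday (−2)
1982: Sunday (−1)
April 25 falls on a Sunday in 1982.

1982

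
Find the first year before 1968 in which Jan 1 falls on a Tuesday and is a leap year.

Jan 1 advances by 2 weekdays after a leap year and by 1 after a common year.
1968: Jan 1 is Monday (leap).
1967: Sunday
1966: Saturday
1965: Friday
1964: Wednesday (leap)
1963: Tuesday
1962: Monday
1961: Sunday
1960: Friday (leap)
1959: Thursday
1958: Wednesday
1957: Tuesday
1956: Sunday (leap)
1955: Saturday
1954: Friday
1953: Thursday
1952: Tuesday (leap)
1952 begins on a Tuesday and is a leap year.

1952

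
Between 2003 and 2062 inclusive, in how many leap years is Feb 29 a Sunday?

Leap years in 2003–2062: 15 of them.
Feb 29 weekday advances by 5 (mod 7) from one leap year to the next four years later (or differs when a century non-leap intervenes).
Leap-day weekdays: 2004:Sun✓ 2008:Fri 2012:Wed 2016:Mon 2020:Sat 2024:Thu 2028:Tue 2032:Sun✓ 2036:Fri 2040:Wed 2044:Mon 2048:Sat 2052:Thu 2056:Tue 2060:Sun✓
Sunday: 2004, 2032, 2060 → 3.

3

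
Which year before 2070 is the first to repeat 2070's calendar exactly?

2059

Two years share a calendar iff Jan 1 falls on the same weekday and both are leap or both are common. 2070: Jan 1 is Wednesday, common year.
2069: Jan 1 Tuesday, common
2068: Jan 1 Sunday, leap
2067: Jan 1 Saturday, common
2066: Jan 1 Friday, common
2065: Jan 1 Thursday, common
2064: Jan 1 Tuesday, leap
2063: Jan 1 Monday, common
2062: Jan 1 Sunday, common
2061: Jan 1 Saturday, common
2060: Jan 1 Thursday, leap
2059: Jan 1 Wednesday, common
2059 matches on both conditions.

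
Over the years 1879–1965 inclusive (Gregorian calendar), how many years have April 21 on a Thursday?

13

Track April 21's weekday year by year (advancing +1, or +2 across a Feb 29):
  1879: Mon  1880: Wed (+2)  1881: Thu (+1) ✓  1882: Fri (+1)  1883: Sat (+1)
  1884: Mon (+2)  1885: Tue (+1)  1886: Wed (+1)  1887: Thu (+1) ✓  1888: Sat (+2)
  1889: Sun (+1)  1890: Mon (+1)  1891: Tue (+1)  1892: Thu (+2) ✓  … (59 more years) …
  1952: Mon (+2)  1953: Tue (+1)  1954: Wed (+1)  1955: Thu (+1) ✓  1956: Sat (+2)
  1957: Sun (+1)  1958: Mon (+1)  1959: Tue (+1)  1960: Thu (+2) ✓  1961: Fri (+1)
  1962: Sat (+1)  1963: Sun (+1)  1964: Tue (+2)  1965: Wed (+1)
Thursday years: 1881, 1887, 1892, 1898, 1904, 1910, 1921, 1927, 1932, 1938, 1949, 1955, 1960 — 13 in total.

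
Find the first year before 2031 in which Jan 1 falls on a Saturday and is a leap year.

2028

Jan 1 advances by 2 weekdays after a leap year and by 1 after a common year.
2031: Jan 1 is Wednesday.
2030: Tuesday
2029: Monday
2028: Saturday (leap)
2028 begins on a Saturday and is a leap year.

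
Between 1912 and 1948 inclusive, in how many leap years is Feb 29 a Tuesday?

Leap years in 1912–1948: 10 of them.
Feb 29 weekday advances by 5 (mod 7) from one leap year to the next four years later (or differs when a century non-leap intervenes).
Leap-day weekdays: 1912:Thu 1916:Tue✓ 1920:Sun 1924:Fri 1928:Wed 1932:Mon 1936:Sat 1940:Thu 1944:Tue✓ 1948:Sun
Tuesday: 1916, 1944 → 2.

2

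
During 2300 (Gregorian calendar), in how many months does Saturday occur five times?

A month of length L has five Saturdays iff its first Saturday is on day ≤ L−28 (so day 1–3 in a 31-day month, 1–2 in a 30-day month, day 1 in a leap February).
Checking each month of 2300: Jan starts Mon (31d); Feb starts Thu (28d); Mar starts Thu (31d) ✓; Apr starts Sun (30d); May starts Tue (31d); Jun starts Fri (30d) ✓; Jul starts Sun (31d); Aug starts Wed (31d); Sep starts Sat (30d) ✓; Oct starts Mon (31d); Nov starts Thu (30d); Dec starts Sat (31d) ✓.
Five-Saturday months: March, June, September, December → 4.

4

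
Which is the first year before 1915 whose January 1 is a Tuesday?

Jan 1 advances by 2 weekdays after a leap year and by 1 after a common year.
1915: Jan 1 is Friday.
1914: Thursday
1913: Wednesday
1912: Monday (leap)
1911: Sunday
1910: Saturday
1909: Friday
1908: Wednesday (leap)
1907: Tuesday
1907 begins on a Tuesday

1907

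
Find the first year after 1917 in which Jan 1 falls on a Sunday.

1922

Jan 1 advances by 2 weekdays after a leap year and by 1 after a common year.
1917: Jan 1 is Monday.
1918: Tuesday
1919: Wednesday
1920: Thursday (leap)
1921: Saturday
1922: Sunday
1922 begins on a Sunday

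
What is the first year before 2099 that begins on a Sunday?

2096

Jan 1 advances by 2 weekdays after a leap year and by 1 after a common year.
2099: Jan 1 is Thursday.
2098: Wednesday
2097: Tuesday
2096: Sunday (leap)
2096 begins on a Sunday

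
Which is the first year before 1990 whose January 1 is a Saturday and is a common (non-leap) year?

Jan 1 advances by 2 weekdays after a leap year and by 1 after a common year.
1990: Jan 1 is Monday.
1989: Sunday
1988: Friday (leap)
1987: Thursday
1986: Wednesday
1985: Tuesday
1984: Sunday (leap)
1983: Saturday
1983 begins on a Saturday and is a common year.

1983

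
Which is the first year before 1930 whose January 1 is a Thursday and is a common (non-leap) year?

1925

Jan 1 advances by 2 weekdays after a leap year and by 1 after a common year.
1930: Jan 1 is Wednesday.
1929: Tuesday
1928: Sunday (leap)
1927: Saturday
1926: Friday
1925: Thursday
1925 begins on a Thursday and is a common year.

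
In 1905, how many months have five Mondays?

A month of length L has five Mondays iff its first Monday is on day ≤ L−28 (so day 1–3 in a 31-day month, 1–2 in a 30-day month, day 1 in a leap February).
Checking each month of 1905: Jan starts Sun (31d) ✓; Feb starts Wed (28d); Mar starts Wed (31d); Apr starts Sat (30d); May starts Mon (31d) ✓; Jun starts Thu (30d); Jul starts Sat (31d) ✓; Aug starts Tue (31d); Sep starts Fri (30d); Oct starts Sun (31d) ✓; Nov starts Wed (30d); Dec starts Fri (31d).
Five-Monday months: January, May, July, October → 4.

4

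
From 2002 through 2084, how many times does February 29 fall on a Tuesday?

3

Leap years in 2002–2084: 21 of them.
Feb 29 weekday advances by 5 (mod 7) from one leap year to the next four years later (or differs when a century non-leap intervenes).
Leap-day weekdays: 2004:Sun 2008:Fri 2012:Wed 2016:Mon 2020:Sat 2024:Thu 2028:Tue✓ 2032:Sun 2036:Fri 2040:Wed 2044:Mon 2048:Sat 2052:Thu 2056:Tue✓ 2060:Sun 2064:Fri 2068:Wed 2072:Mon 2076:Sat 2080:Thu 2084:Tue✓
Tuesday: 2028, 2056, 2084 → 3.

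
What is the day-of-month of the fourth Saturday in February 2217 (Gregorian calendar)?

February 1, 2217 is a Saturday, so the first Saturday is the 1st.
The fourth Saturday is 1 + 21 = 22.

22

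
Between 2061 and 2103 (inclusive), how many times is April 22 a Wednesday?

6

Track April 22's weekday year by year (advancing +1, or +2 across a Feb 29):
  2061: Fri  2062: Sat (+1)  2063: Sun (+1)  2064: Tue (+2)  2065: Wed (+1) ✓
  2066: Thu (+1)  2067: Fri (+1)  2068: Sun (+2)  2069: Mon (+1)  2070: Tue (+1)
  2071: Wed (+1) ✓  2072: Fri (+2)  2073: Sat (+1)  2074: Sun (+1)  … (15 more years) …
  2090: Sat (+1)  2091: Sun (+1)  2092: Tue (+2)  2093: Wed (+1) ✓  2094: Thu (+1)
  2095: Fri (+1)  2096: Sun (+2)  2097: Mon (+1)  2098: Tue (+1)  2099: Wed (+1) ✓
  2100: Thu (+1)  2101: Fri (+1)  2102: Sat (+1)  2103: Sun (+1)
Wednesday years: 2065, 2071, 2076, 2082, 2093, 2099 — 6 in total.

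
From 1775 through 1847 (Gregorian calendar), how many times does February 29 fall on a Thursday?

3

Leap years in 1775–1847: 17 of them.
Feb 29 weekday advances by 5 (mod 7) from one leap year to the next four years later (or differs when a century non-leap intervenes).
Leap-day weekdays: 1776:Thu✓ 1780:Tue 1784:Sun 1788:Fri 1792:Wed 1796:Mon 1804:Wed 1808:Mon 1812:Sat 1816:Thu✓ 1820:Tue 1824:Sun 1828:Fri 1832:Wed 1836:Mon 1840:Sat 1844:Thu✓
Thursday: 1776, 1816, 1844 → 3.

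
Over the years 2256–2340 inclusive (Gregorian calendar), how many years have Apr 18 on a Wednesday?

12

Track Apr 18's weekday year by year (advancing +1, or +2 across a Feb 29):
  2256: Fri  2257: Sat (+1)  2258: Sun (+1)  2259: Mon (+1)  2260: Wed (+2) ✓
  2261: Thu (+1)  2262: Fri (+1)  2263: Sat (+1)  2264: Mon (+2)  2265: Tue (+1)
  2266: Wed (+1) ✓  2267: Thu (+1)  2268: Sat (+2)  2269: Sun (+1)  … (57 more years) …
  2327: Mon (+1)  2328: Wed (+2) ✓  2329: Thu (+1)  2330: Fri (+1)  2331: Sat (+1)
  2332: Mon (+2)  2333: Tue (+1)  2334: Wed (+1) ✓  2335: Thu (+1)  2336: Sat (+2)
  2337: Sun (+1)  2338: Mon (+1)  2339: Tue (+1)  2340: Thu (+2)
Wednesday years: 2260, 2266, 2277, 2283, 2288, 2294, 2300, 2306, 2317, 2323, 2328, 2334 — 12 in total.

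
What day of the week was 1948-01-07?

January 1, 1948 is a Thursday.
January 7 is day 7 of the year, i.e. 6 days after Jan 1.
6 mod 7 = 6, so advance 6 weekdays from Thursday: Wednesday.

Wednesday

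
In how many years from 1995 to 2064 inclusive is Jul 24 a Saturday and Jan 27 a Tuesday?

3

Check each year's weekday for Jul 24 and Jan 27:
  1995: Mon/Fri  1996: Wed/Sat  1997: Thu/Mon  1998: Fri/Tue  1999: Sat/Wed  2000: Mon/Thu  2001: Tue/Sat  2002: Wed/Sun  2003: Thu/Mon  2004: Sat/Tue ✓  2005: Sun/Thu  2006: Mon/Fri  2007: Tue/Sat  2008: Thu/Sun  …(42 more)…  2051: Mon/Fri  2052: Wed/Sat  2053: Thu/Mon  2054: Fri/Tue  2055: Sat/Wed  2056: Mon/Thu  2057: Tue/Sat  2058: Wed/Sun  2059: Thu/Mon  2060: Sat/Tue ✓  2061: Sun/Thu  2062: Mon/Fri  2063: Tue/Sat  2064: Thu/Sun
Both conditions hold in: 2004, 2032, 2060 — 3.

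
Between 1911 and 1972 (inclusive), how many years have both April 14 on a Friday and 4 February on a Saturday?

Check each year's weekday for April 14 and 4 February:
  1911: Fri/Sat ✓  1912: Sun/Sun  1913: Mon/Tue  1914: Tue/Wed  1915: Wed/Thu  1916: Fri/Fri  1917: Sat/Sun  1918: Sun/Mon  1919: Mon/Tue  1920: Wed/Wed  1921: Thu/Fri  1922: Fri/Sat ✓  1923: Sat/Sun  1924: Mon/Mon  …(34 more)…  1959: Tue/Wed  1960: Thu/Thu  1961: Fri/Sat ✓  1962: Sat/Sun  1963: Sun/Mon  1964: Tue/Tue  1965: Wed/Thu  1966: Thu/Fri  1967: Fri/Sat ✓  1968: Sun/Sun  1969: Mon/Tue  1970: Tue/Wed  1971: Wed/Thu  1972: Fri/Fri
Both conditions hold in: 1911, 1922, 1933, 1939, 1950, 1961, 1967 — 7.

7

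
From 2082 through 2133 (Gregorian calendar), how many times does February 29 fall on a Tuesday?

Leap years in 2082–2133: 12 of them.
Feb 29 weekday advances by 5 (mod 7) from one leap year to the next four years later (or differs when a century non-leap intervenes).
Leap-day weekdays: 2084:Tue✓ 2088:Sun 2092:Fri 2096:Wed 2104:Fri 2108:Wed 2112:Mon 2116:Sat 2120:Thu 2124:Tue✓ 2128:Sun 2132:Fri
Tuesday: 2084, 2124 → 2.

2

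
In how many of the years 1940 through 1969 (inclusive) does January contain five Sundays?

12

January has 31 days; it has five Sundays when Sunday falls among the first (month-length − 28) days — i.e. when January 1 is one of Sunday/Saturday/Friday.
January 1 by year: 1940:Mon 1941:Wed 1942:Thu 1943:Fri✓ 1944:Sat✓ 1945:Mon 1946:Tue 1947:Wed 1948:Thu 1949:Sat✓ 1950:Sun✓ 1951:Mon 1952:Tue 1953:Thu 1954:Fri✓ 1955:Sat✓ 1956:Sun✓ 1957:Tue 1958:Wed 1959:Thu 1960:Fri✓ 1961:Sun✓ 1962:Mon 1963:Tue 1964:Wed 1965:Fri✓ 1966:Sat✓ 1967:Sun✓ 1968:Mon 1969:Wed
Years with five Sundays: 1943, 1944, 1949, 1950, 1954, 1955, 1956, 1960, 1961, 1965, 1966, 1967 → 12.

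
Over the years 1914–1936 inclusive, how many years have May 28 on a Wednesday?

3

Track May 28's weekday year by year (advancing +1, or +2 across a Feb 29):
  1914: Thu  1915: Fri (+1)  1916: Sun (+2)  1917: Mon (+1)  1918: Tue (+1)
  1919: Wed (+1) ✓  1920: Fri (+2)  1921: Sat (+1)  1922: Sun (+1)  1923: Mon (+1)
  1924: Wed (+2) ✓  1925: Thu (+1)  1926: Fri (+1)  1927: Sat (+1)  1928: Mon (+2)
  1929: Tue (+1)  1930: Wed (+1) ✓  1931: Thu (+1)  1932: Sat (+2)  1933: Sun (+1)
  1934: Mon (+1)  1935: Tue (+1)  1936: Thu (+2)
Wednesday years: 1919, 1924, 1930 — 3 in total.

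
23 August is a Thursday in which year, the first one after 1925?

1928

From one year to the next, a fixed date's weekday advances by 1, or by 2 when a Feb 29 lies between the two dates.
1925: August 23 is Sunday.
1926: Monday (+1)
1927: Tuesday (+1)
1928: Thursday (+2)
23 August falls on a Thursday in 1928.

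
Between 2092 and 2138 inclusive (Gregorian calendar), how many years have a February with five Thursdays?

February has 28 days (29 in leap years); it has five Thursdays when Thursday falls among the first (month-length − 28) days — i.e. when February 1 is Thursday in a leap year (never in a common year).
February 1 by year: 2092:Fri 2093:Sun 2094:Mon 2095:Tue 2096:Wed 2097:Fri 2098:Sat 2099:Sun 2100:Mon 2101:Tue 2102:Wed 2103:Thu 2104:Fri 2105:Sun 2106:Mon …(17 more)… 2124:Tue 2125:Thu 2126:Fri 2127:Sat 2128:Sun 2129:Tue 2130:Wed 2131:Thu 2132:Fri 2133:Sun 2134:Mon 2135:Tue 2136:Wed 2137:Fri 2138:Sat
Years with five Thursdays: 2120 → 1.

1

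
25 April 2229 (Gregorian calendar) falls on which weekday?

Saturday

January 1, 2229 is a Thursday.
April 25 is day 115 of the year, i.e. 114 days after Jan 1.
114 mod 7 = 2, so advance 2 weekdays from Thursday: Saturday.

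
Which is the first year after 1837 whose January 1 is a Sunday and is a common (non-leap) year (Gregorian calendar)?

Jan 1 advances by 2 weekdays after a leap year and by 1 after a common year.
1837: Jan 1 is Sunday.
1838: Monday
1839: Tuesday
1840: Wednesday (leap)
1841: Friday
1842: Saturday
1843: Sunday
1843 begins on a Sunday and is a common year.

1843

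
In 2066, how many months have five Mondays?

4

A month of length L has five Mondays iff its first Monday is on day ≤ L−28 (so day 1–3 in a 31-day month, 1–2 in a 30-day month, day 1 in a leap February).
Checking each month of 2066: Jan starts Fri (31d); Feb starts Mon (28d); Mar starts Mon (31d) ✓; Apr starts Thu (30d); May starts Sat (31d) ✓; Jun starts Tue (30d); Jul starts Thu (31d); Aug starts Sun (31d) ✓; Sep starts Wed (30d); Oct starts Fri (31d); Nov starts Mon (30d) ✓; Dec starts Wed (31d).
Five-Monday months: March, May, August, November → 4.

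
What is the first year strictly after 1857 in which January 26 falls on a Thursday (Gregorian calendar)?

1860

From one year to the next, a fixed date's weekday advances by 1, or by 2 when a Feb 29 lies between the two dates.
1857: January 26 is Monday.
1858: Tuesday (+1)
1859: Wednesday (+1)
1860: Thursday (+1)
January 26 falls on a Thursday in 1860.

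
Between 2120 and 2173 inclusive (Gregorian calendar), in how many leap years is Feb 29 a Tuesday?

2

Leap years in 2120–2173: 14 of them.
Feb 29 weekday advances by 5 (mod 7) from one leap year to the next four years later (or differs when a century non-leap intervenes).
Leap-day weekdays: 2120:Thu 2124:Tue✓ 2128:Sun 2132:Fri 2136:Wed 2140:Mon 2144:Sat 2148:Thu 2152:Tue✓ 2156:Sun 2160:Fri 2164:Wed 2168:Mon 2172:Sat
Tuesday: 2124, 2152 → 2.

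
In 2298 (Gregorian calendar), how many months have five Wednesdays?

4

A month of length L has five Wednesdays iff its first Wednesday is on day ≤ L−28 (so day 1–3 in a 31-day month, 1–2 in a 30-day month, day 1 in a leap February).
Checking each month of 2298: Jan starts Sat (31d); Feb starts Tue (28d); Mar starts Tue (31d) ✓; Apr starts Fri (30d); May starts Sun (31d); Jun starts Wed (30d) ✓; Jul starts Fri (31d); Aug starts Mon (31d) ✓; Sep starts Thu (30d); Oct starts Sat (31d); Nov starts Tue (30d) ✓; Dec starts Thu (31d).
Five-Wednesday months: March, June, August, November → 4.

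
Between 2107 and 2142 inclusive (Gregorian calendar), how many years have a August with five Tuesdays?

August has 31 days; it has five Tuesdays when Tuesday falls among the first (month-length − 28) days — i.e. when August 1 is one of Tuesday/Monday/Sunday.
August 1 by year: 2107:Mon✓ 2108:Wed 2109:Thu 2110:Fri 2111:Sat 2112:Mon✓ 2113:Tue✓ 2114:Wed 2115:Thu 2116:Sat 2117:Sun✓ 2118:Mon✓ 2119:Tue✓ 2120:Thu 2121:Fri …(6 more)… 2128:Sun✓ 2129:Mon✓ 2130:Tue✓ 2131:Wed 2132:Fri 2133:Sat 2134:Sun✓ 2135:Mon✓ 2136:Wed 2137:Thu 2138:Fri 2139:Sat 2140:Mon✓ 2141:Tue✓ 2142:Wed
Years with five Tuesdays: 2107, 2112, 2113, 2117, 2118, 2119, 2123, 2124, 2128, 2129, 2130, 2134, 2135, 2140, 2141 → 15.

15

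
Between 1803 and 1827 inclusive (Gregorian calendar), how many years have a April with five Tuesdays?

7

April has 30 days; it has five Tuesdays when Tuesday falls among the first (month-length − 28) days — i.e. when April 1 is one of Tuesday/Monday.
April 1 by year: 1803:Fri 1804:Sun 1805:Mon✓ 1806:Tue✓ 1807:Wed 1808:Fri 1809:Sat 1810:Sun 1811:Mon✓ 1812:Wed 1813:Thu 1814:Fri 1815:Sat 1816:Mon✓ 1817:Tue✓ 1818:Wed 1819:Thu 1820:Sat 1821:Sun 1822:Mon✓ 1823:Tue✓ 1824:Thu 1825:Fri 1826:Sat 1827:Sun
Years with five Tuesdays: 1805, 1806, 1811, 1816, 1817, 1822, 1823 → 7.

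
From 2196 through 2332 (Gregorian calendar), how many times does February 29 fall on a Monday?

7

Leap years in 2196–2332: 33 of them.
Feb 29 weekday advances by 5 (mod 7) from one leap year to the next four years later (or differs when a century non-leap intervenes).
Leap-day weekdays: 2196:Mon✓ 2204:Wed 2208:Mon✓ 2212:Sat 2216:Thu 2220:Tue 2224:Sun 2228:Fri 2232:Wed 2236:Mon✓ 2240:Sat 2244:Thu 2248:Tue …(7 more)… 2280:Sun 2284:Fri 2288:Wed 2292:Mon✓ 2296:Sat 2304:Mon✓ 2308:Sat 2312:Thu 2316:Tue 2320:Sun 2324:Fri 2328:Wed 2332:Mon✓
Monday: 2196, 2208, 2236, 2264, 2292, 2304, 2332 → 7.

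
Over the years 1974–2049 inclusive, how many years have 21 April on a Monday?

Track 21 April's weekday year by year (advancing +1, or +2 across a Feb 29):
  1974: Sun  1975: Mon (+1) ✓  1976: Wed (+2)  1977: Thu (+1)  1978: Fri (+1)
  1979: Sat (+1)  1980: Mon (+2) ✓  1981: Tue (+1)  1982: Wed (+1)  1983: Thu (+1)
  1984: Sat (+2)  1985: Sun (+1)  1986: Mon (+1) ✓  1987: Tue (+1)  … (48 more years) …
  2036: Mon (+2) ✓  2037: Tue (+1)  2038: Wed (+1)  2039: Thu (+1)  2040: Sat (+2)
  2041: Sun (+1)  2042: Mon (+1) ✓  2043: Tue (+1)  2044: Thu (+2)  2045: Fri (+1)
  2046: Sat (+1)  2047: Sun (+1)  2048: Tue (+2)  2049: Wed (+1)
Monday years: 1975, 1980, 1986, 1997, 2003, 2008, 2014, 2025, 2031, 2036, 2042 — 11 in total.

11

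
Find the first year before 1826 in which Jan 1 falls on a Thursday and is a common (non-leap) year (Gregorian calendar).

Jan 1 advances by 2 weekdays after a leap year and by 1 after a common year.
1826: Jan 1 is Sunday.
1825: Saturday
1824: Thursday (leap)
1823: Wednesday
1822: Tuesday
1821: Monday
1820: Saturday (leap)
1819: Friday
1818: Thursday
1818 begins on a Thursday and is a common year.

1818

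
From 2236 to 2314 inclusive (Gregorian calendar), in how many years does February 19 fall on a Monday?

Track February 19's weekday year by year (advancing +1, or +2 across a Feb 29):
  2236: Fri  2237: Sun (+2)  2238: Mon (+1) ✓  2239: Tue (+1)  2240: Wed (+1)
  2241: Fri (+2)  2242: Sat (+1)  2243: Sun (+1)  2244: Mon (+1) ✓  2245: Wed (+2)
  2246: Thu (+1)  2247: Fri (+1)  2248: Sat (+1)  2249: Mon (+2) ✓  … (51 more years) …
  2301: Tue (+1)  2302: Wed (+1)  2303: Thu (+1)  2304: Fri (+1)  2305: Sun (+2)
  2306: Mon (+1) ✓  2307: Tue (+1)  2308: Wed (+1)  2309: Fri (+2)  2310: Sat (+1)
  2311: Sun (+1)  2312: Mon (+1) ✓  2313: Wed (+2)  2314: Thu (+1)
Monday years: 2238, 2244, 2249, 2255, 2266, 2272, 2277, 2283, 2294, 2300, 2306, 2312 — 12 in total.

12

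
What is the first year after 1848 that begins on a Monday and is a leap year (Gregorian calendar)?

1872

Jan 1 advances by 2 weekdays after a leap year and by 1 after a common year.
1848: Jan 1 is Saturday (leap).
1849: Monday
1850: Tuesday
1851: Wednesday
1852: Thursday (leap)
1853: Saturday
1854: Sunday
1855: Monday
1856: Tuesday (leap)
1857: Thursday
1858: Friday
1859: Saturday
1860: Sunday (leap)
1861: Tuesday
1862: Wednesday
1863: Thursday
1864: Friday (leap)
1865: Sunday
1866: Monday
1867: Tuesday
1868: Wednesday (leap)
1869: Friday
1870: Saturday
1871: Sunday
1872: Monday (leap)
1872 begins on a Monday and is a leap year.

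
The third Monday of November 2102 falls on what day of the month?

November 1, 2102 is a Wednesday, so the first Monday is the 6th.
The third Monday is 6 + 14 = 20.

20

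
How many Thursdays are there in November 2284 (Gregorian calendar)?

November 2284 has 30 days and begins on Saturday.
The first Thursday is November 6.
Thursdays fall on 6, 13, 20, 27 — that's 4.

4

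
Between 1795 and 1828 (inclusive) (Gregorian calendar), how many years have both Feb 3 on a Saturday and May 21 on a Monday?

Check each year's weekday for Feb 3 and May 21:
  1795: Tue/Thu  1796: Wed/Sat  1797: Fri/Sun  1798: Sat/Mon ✓  1799: Sun/Tue  1800: Mon/Wed  1801: Tue/Thu  1802: Wed/Fri  1803: Thu/Sat  1804: Fri/Mon  1805: Sun/Tue  1806: Mon/Wed  1807: Tue/Thu  1808: Wed/Sat  …(6 more)…  1815: Fri/Sun  1816: Sat/Tue  1817: Mon/Wed  1818: Tue/Thu  1819: Wed/Fri  1820: Thu/Sun  1821: Sat/Mon ✓  1822: Sun/Tue  1823: Mon/Wed  1824: Tue/Fri  1825: Thu/Sat  1826: Fri/Sun  1827: Sat/Mon ✓  1828: Sun/Wed
Both conditions hold in: 1798, 1810, 1821, 1827 — 4.

4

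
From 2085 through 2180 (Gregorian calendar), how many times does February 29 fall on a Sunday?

3

Leap years in 2085–2180: 23 of them.
Feb 29 weekday advances by 5 (mod 7) from one leap year to the next four years later (or differs when a century non-leap intervenes).
Leap-day weekdays: 2088:Sun✓ 2092:Fri 2096:Wed 2104:Fri 2108:Wed 2112:Mon 2116:Sat 2120:Thu 2124:Tue 2128:Sun✓ 2132:Fri 2136:Wed 2140:Mon 2144:Sat 2148:Thu 2152:Tue 2156:Sun✓ 2160:Fri 2164:Wed 2168:Mon 2172:Sat 2176:Thu 2180:Tue
Sunday: 2088, 2128, 2156 → 3.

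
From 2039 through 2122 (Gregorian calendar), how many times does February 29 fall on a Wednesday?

Leap years in 2039–2122: 20 of them.
Feb 29 weekday advances by 5 (mod 7) from one leap year to the next four years later (or differs when a century non-leap intervenes).
Leap-day weekdays: 2040:Wed✓ 2044:Mon 2048:Sat 2052:Thu 2056:Tue 2060:Sun 2064:Fri 2068:Wed✓ 2072:Mon 2076:Sat 2080:Thu 2084:Tue 2088:Sun 2092:Fri 2096:Wed✓ 2104:Fri 2108:Wed✓ 2112:Mon 2116:Sat 2120:Thu
Wednesday: 2040, 2068, 2096, 2108 → 4.

4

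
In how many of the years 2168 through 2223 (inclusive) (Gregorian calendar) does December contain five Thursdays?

December has 31 days; it has five Thursdays when Thursday falls among the first (month-length − 28) days — i.e. when December 1 is one of Thursday/Wednesday/Tuesday.
December 1 by year: 2168:Thu✓ 2169:Fri 2170:Sat 2171:Sun 2172:Tue✓ 2173:Wed✓ 2174:Thu✓ 2175:Fri 2176:Sun 2177:Mon 2178:Tue✓ 2179:Wed✓ 2180:Fri 2181:Sat 2182:Sun …(26 more)… 2209:Fri 2210:Sat 2211:Sun 2212:Tue✓ 2213:Wed✓ 2214:Thu✓ 2215:Fri 2216:Sun 2217:Mon 2218:Tue✓ 2219:Wed✓ 2220:Fri 2221:Sat 2222:Sun 2223:Mon
Years with five Thursdays: 2168, 2172, 2173, 2174, 2178, 2179, 2184, 2185, 2189, 2190, 2191, 2195, 2196, 2201, 2202, 2203, 2207, 2208, 2212, 2213, 2214, 2218, 2219 → 23.

23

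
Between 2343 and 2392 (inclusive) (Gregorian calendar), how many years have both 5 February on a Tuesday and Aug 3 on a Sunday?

2

Check each year's weekday for 5 February and Aug 3:
  2343: Fri/Tue  2344: Sat/Thu  2345: Mon/Fri  2346: Tue/Sat  2347: Wed/Sun  2348: Thu/Tue  2349: Sat/Wed  2350: Sun/Thu  2351: Mon/Fri  2352: Tue/Sun ✓  2353: Thu/Mon  2354: Fri/Tue  2355: Sat/Wed  2356: Sun/Fri  …(22 more)…  2379: Mon/Fri  2380: Tue/Sun ✓  2381: Thu/Mon  2382: Fri/Tue  2383: Sat/Wed  2384: Sun/Fri  2385: Tue/Sat  2386: Wed/Sun  2387: Thu/Mon  2388: Fri/Wed  2389: Sun/Thu  2390: Mon/Fri  2391: Tue/Sat  2392: Wed/Mon
Both conditions hold in: 2352, 2380 — 2.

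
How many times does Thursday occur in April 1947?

April 1947 has 30 days and begins on Tuesday.
The first Thursday is April 3.
Thursdays fall on 3, 10, 17, 24 — that's 4.

4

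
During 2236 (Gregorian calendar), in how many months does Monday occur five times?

A month of length L has five Mondays iff its first Monday is on day ≤ L−28 (so day 1–3 in a 31-day month, 1–2 in a 30-day month, day 1 in a leap February).
Checking each month of 2236: Jan starts Fri (31d); Feb starts Mon (29d) ✓; Mar starts Tue (31d); Apr starts Fri (30d); May starts Sun (31d) ✓; Jun starts Wed (30d); Jul starts Fri (31d); Aug starts Mon (31d) ✓; Sep starts Thu (30d); Oct starts Sat (31d) ✓; Nov starts Tue (30d); Dec starts Thu (31d).
Five-Monday months: February, May, August, October → 4.

4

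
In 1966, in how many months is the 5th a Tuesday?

Check the 5th of each month of 1966: Jan 5: Wed, Feb 5: Sat, Mar 5: Sat, Apr 5: Tue, May 5: Thu, Jun 5: Sun, Jul 5: Tue, Aug 5: Fri, Sep 5: Mon, Oct 5: Wed, Nov 5: Sat, Dec 5: Mon.
Tuesday occurs in April, July — 2 months.

2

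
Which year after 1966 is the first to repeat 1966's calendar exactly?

1977

Two years share a calendar iff Jan 1 falls on the same weekday and both are leap or both are common. 1966: Jan 1 is Saturday, common year.
1967: Jan 1 Sunday, common
1968: Jan 1 Monday, leap
1969: Jan 1 Wednesday, common
1970: Jan 1 Thursday, common
1971: Jan 1 Friday, common
1972: Jan 1 Saturday, leap
1973: Jan 1 Monday, common
1974: Jan 1 Tuesday, common
1975: Jan 1 Wednesday, common
1976: Jan 1 Thursday, leap
1977: Jan 1 Saturday, common
1977 matches on both conditions.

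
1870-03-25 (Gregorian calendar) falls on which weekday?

January 1, 1870 is a Saturday.
March 25 is day 84 of the year, i.e. 83 days after Jan 1.
83 mod 7 = 6, so advance 6 weekdays from Saturday: Friday.

Friday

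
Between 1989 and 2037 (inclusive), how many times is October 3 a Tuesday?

Track October 3's weekday year by year (advancing +1, or +2 across a Feb 29):
  1989: Tue ✓  1990: Wed (+1)  1991: Thu (+1)  1992: Sat (+2)  1993: Sun (+1)
  1994: Mon (+1)  1995: Tue (+1) ✓  1996: Thu (+2)  1997: Fri (+1)  1998: Sat (+1)
  1999: Sun (+1)  2000: Tue (+2) ✓  2001: Wed (+1)  2002: Thu (+1)  … (21 more years) …
  2024: Thu (+2)  2025: Fri (+1)  2026: Sat (+1)  2027: Sun (+1)  2028: Tue (+2) ✓
  2029: Wed (+1)  2030: Thu (+1)  2031: Fri (+1)  2032: Sun (+2)  2033: Mon (+1)
  2034: Tue (+1) ✓  2035: Wed (+1)  2036: Fri (+2)  2037: Sat (+1)
Tuesday years: 1989, 1995, 2000, 2006, 2017, 2023, 2028, 2034 — 8 in total.

8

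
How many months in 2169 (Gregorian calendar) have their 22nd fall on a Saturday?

2

Check the 22nd of each month of 2169: Jan 22: Sun, Feb 22: Wed, Mar 22: Wed, Apr 22: Sat, May 22: Mon, Jun 22: Thu, Jul 22: Sat, Aug 22: Tue, Sep 22: Fri, Oct 22: Sun, Nov 22: Wed, Dec 22: Fri.
Saturday occurs in April, July — 2 months.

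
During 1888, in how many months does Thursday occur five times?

4

A month of length L has five Thursdays iff its first Thursday is on day ≤ L−28 (so day 1–3 in a 31-day month, 1–2 in a 30-day month, day 1 in a leap February).
Checking each month of 1888: Jan starts Sun (31d); Feb starts Wed (29d); Mar starts Thu (31d) ✓; Apr starts Sun (30d); May starts Tue (31d) ✓; Jun starts Fri (30d); Jul starts Sun (31d); Aug starts Wed (31d) ✓; Sep starts Sat (30d); Oct starts Mon (31d); Nov starts Thu (30d) ✓; Dec starts Sat (31d).
Five-Thursday months: March, May, August, November → 4.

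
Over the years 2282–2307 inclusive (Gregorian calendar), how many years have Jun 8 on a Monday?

Track Jun 8's weekday year by year (advancing +1, or +2 across a Feb 29):
  2282: Thu  2283: Fri (+1)  2284: Sun (+2)  2285: Mon (+1) ✓  2286: Tue (+1)
  2287: Wed (+1)  2288: Fri (+2)  2289: Sat (+1)  2290: Sun (+1)  2291: Mon (+1) ✓
  2292: Wed (+2)  2293: Thu (+1)  2294: Fri (+1)  2295: Sat (+1)  2296: Mon (+2) ✓
  2297: Tue (+1)  2298: Wed (+1)  2299: Thu (+1)  2300: Fri (+1)  2301: Sat (+1)
  2302: Sun (+1)  2303: Mon (+1) ✓  2304: Wed (+2)  2305: Thu (+1)  2306: Fri (+1)
  2307: Sat (+1)
Monday years: 2285, 2291, 2296, 2303 — 4 in total.

4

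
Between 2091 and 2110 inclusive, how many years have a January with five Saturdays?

January has 31 days; it has five Saturdays when Saturday falls among the first (month-length − 28) days — i.e. when January 1 is one of Saturday/Friday/Thursday.
January 1 by year: 2091:Mon 2092:Tue 2093:Thu✓ 2094:Fri✓ 2095:Sat✓ 2096:Sun 2097:Tue 2098:Wed 2099:Thu✓ 2100:Fri✓ 2101:Sat✓ 2102:Sun 2103:Mon 2104:Tue 2105:Thu✓ 2106:Fri✓ 2107:Sat✓ 2108:Sun 2109:Tue 2110:Wed
Years with five Saturdays: 2093, 2094, 2095, 2099, 2100, 2101, 2105, 2106, 2107 → 9.

9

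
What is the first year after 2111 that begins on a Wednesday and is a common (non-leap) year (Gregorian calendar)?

Jan 1 advances by 2 weekdays after a leap year and by 1 after a common year.
2111: Jan 1 is Thursday.
2112: Friday (leap)
2113: Sunday
2114: Monday
2115: Tuesday
2116: Wednesday (leap)
2117: Friday
2118: Saturday
2119: Sunday
2120: Monday (leap)
2121: Wednesday
2121 begins on a Wednesday and is a common year.

2121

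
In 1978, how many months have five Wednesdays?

4

A month of length L has five Wednesdays iff its first Wednesday is on day ≤ L−28 (so day 1–3 in a 31-day month, 1–2 in a 30-day month, day 1 in a leap February).
Checking each month of 1978: Jan starts Sun (31d); Feb starts Wed (28d); Mar starts Wed (31d) ✓; Apr starts Sat (30d); May starts Mon (31d) ✓; Jun starts Thu (30d); Jul starts Sat (31d); Aug starts Tue (31d) ✓; Sep starts Fri (30d); Oct starts Sun (31d); Nov starts Wed (30d) ✓; Dec starts Fri (31d).
Five-Wednesday months: March, May, August, November → 4.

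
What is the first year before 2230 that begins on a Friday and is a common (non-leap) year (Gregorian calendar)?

Jan 1 advances by 2 weekdays after a leap year and by 1 after a common year.
2230: Jan 1 is Friday.
2229: Thursday
2228: Tuesday (leap)
2227: Monday
2226: Sunday
2225: Saturday
2224: Thursday (leap)
2223: Wednesday
2222: Tuesday
2221: Monday
2220: Saturday (leap)
2219: Friday
2219 begins on a Friday and is a common year.

2219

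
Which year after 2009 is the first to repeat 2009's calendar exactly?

Two years share a calendar iff Jan 1 falls on the same weekday and both are leap or both are common. 2009: Jan 1 is Thursday, common year.
2010: Jan 1 Friday, common
2011: Jan 1 Saturday, common
2012: Jan 1 Sunday, leap
2013: Jan 1 Tuesday, common
2014: Jan 1 Wednesday, common
2015: Jan 1 Thursday, common
2015 matches on both conditions.

2015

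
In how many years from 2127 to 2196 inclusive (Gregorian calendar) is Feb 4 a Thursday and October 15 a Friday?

Check each year's weekday for Feb 4 and October 15:
  2127: Tue/Wed  2128: Wed/Fri  2129: Fri/Sat  2130: Sat/Sun  2131: Sun/Mon  2132: Mon/Wed  2133: Wed/Thu  2134: Thu/Fri ✓  2135: Fri/Sat  2136: Sat/Mon  2137: Mon/Tue  2138: Tue/Wed  2139: Wed/Thu  2140: Thu/Sat  …(42 more)…  2183: Tue/Wed  2184: Wed/Fri  2185: Fri/Sat  2186: Sat/Sun  2187: Sun/Mon  2188: Mon/Wed  2189: Wed/Thu  2190: Thu/Fri ✓  2191: Fri/Sat  2192: Sat/Mon  2193: Mon/Tue  2194: Tue/Wed  2195: Wed/Thu  2196: Thu/Sat
Both conditions hold in: 2134, 2145, 2151, 2162, 2173, 2179, 2190 — 7.

7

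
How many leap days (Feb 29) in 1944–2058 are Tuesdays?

Leap years in 1944–2058: 29 of them.
Feb 29 weekday advances by 5 (mod 7) from one leap year to the next four years later (or differs when a century non-leap intervenes).
Leap-day weekdays: 1944:Tue✓ 1948:Sun 1952:Fri 1956:Wed 1960:Mon 1964:Sat 1968:Thu 1972:Tue✓ 1976:Sun 1980:Fri 1984:Wed 1988:Mon 1992:Sat …(3 more)… 2008:Fri 2012:Wed 2016:Mon 2020:Sat 2024:Thu 2028:Tue✓ 2032:Sun 2036:Fri 2040:Wed 2044:Mon 2048:Sat 2052:Thu 2056:Tue✓
Tuesday: 1944, 1972, 2000, 2028, 2056 → 5.

5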